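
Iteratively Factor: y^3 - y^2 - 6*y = (y + 2)*(y^2 - 3*y) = (y - 3)*(y + 2)*(y)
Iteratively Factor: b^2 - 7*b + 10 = (b - 2)*(b - 5)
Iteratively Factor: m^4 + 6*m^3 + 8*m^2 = (m)*(m^3 + 6*m^2 + 8*m) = m^2*(m^2 + 6*m + 8) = m^2*(m + 4)*(m + 2)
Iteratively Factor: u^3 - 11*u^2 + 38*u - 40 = (u - 5)*(u^2 - 6*u + 8) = (u - 5)*(u - 4)*(u - 2)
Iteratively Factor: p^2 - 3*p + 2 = (p - 1)*(p - 2)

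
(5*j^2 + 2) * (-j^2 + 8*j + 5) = -5*j^4 + 40*j^3 + 23*j^2 + 16*j + 10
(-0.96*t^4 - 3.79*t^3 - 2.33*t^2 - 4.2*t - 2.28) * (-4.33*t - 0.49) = 4.1568*t^5 + 16.8811*t^4 + 11.946*t^3 + 19.3277*t^2 + 11.9304*t + 1.1172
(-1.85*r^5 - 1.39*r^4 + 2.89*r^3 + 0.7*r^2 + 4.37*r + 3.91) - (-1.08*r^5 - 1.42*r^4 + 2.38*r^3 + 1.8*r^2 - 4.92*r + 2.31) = -0.77*r^5 + 0.03*r^4 + 0.51*r^3 - 1.1*r^2 + 9.29*r + 1.6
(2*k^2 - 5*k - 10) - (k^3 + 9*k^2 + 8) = -k^3 - 7*k^2 - 5*k - 18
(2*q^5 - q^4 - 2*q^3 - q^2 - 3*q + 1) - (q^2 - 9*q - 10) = 2*q^5 - q^4 - 2*q^3 - 2*q^2 + 6*q + 11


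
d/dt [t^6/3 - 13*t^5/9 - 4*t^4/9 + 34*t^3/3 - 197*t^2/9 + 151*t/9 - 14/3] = 2*t^5 - 65*t^4/9 - 16*t^3/9 + 34*t^2 - 394*t/9 + 151/9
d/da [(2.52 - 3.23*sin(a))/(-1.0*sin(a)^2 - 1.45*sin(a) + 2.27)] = (-3.23*sin(a)^2 + 5.04*sin(a) - 3.6781)*cos(a)/(1.0*sin(a)^4 + 2.9*sin(a)^3 - 2.4375*sin(a)^2 - 6.583*sin(a) + 5.1529)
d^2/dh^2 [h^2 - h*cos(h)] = h*cos(h) + 2*sin(h) + 2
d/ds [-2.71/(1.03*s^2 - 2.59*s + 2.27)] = (5.5826*s - 7.0189)/(1.03*s^2 - 2.59*s + 2.27)^2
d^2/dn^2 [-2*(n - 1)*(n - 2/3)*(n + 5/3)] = -12*n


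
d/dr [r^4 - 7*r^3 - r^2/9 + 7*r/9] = 4*r^3 - 21*r^2 - 2*r/9 + 7/9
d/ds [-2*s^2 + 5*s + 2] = 5 - 4*s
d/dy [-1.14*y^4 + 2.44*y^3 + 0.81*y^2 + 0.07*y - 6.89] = -4.56*y^3 + 7.32*y^2 + 1.62*y + 0.07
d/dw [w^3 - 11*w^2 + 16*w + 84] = 3*w^2 - 22*w + 16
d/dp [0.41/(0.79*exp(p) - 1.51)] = -0.3239*exp(p)/(0.79*exp(p) - 1.51)^2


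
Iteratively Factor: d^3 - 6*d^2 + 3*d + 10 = (d - 5)*(d^2 - d - 2) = (d - 5)*(d - 2)*(d + 1)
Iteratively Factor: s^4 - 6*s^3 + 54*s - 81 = (s - 3)*(s^3 - 3*s^2 - 9*s + 27) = (s - 3)*(s + 3)*(s^2 - 6*s + 9) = (s - 3)^2*(s + 3)*(s - 3)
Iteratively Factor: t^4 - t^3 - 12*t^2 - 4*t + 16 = (t + 2)*(t^3 - 3*t^2 - 6*t + 8) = (t - 4)*(t + 2)*(t^2 + t - 2) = (t - 4)*(t - 1)*(t + 2)*(t + 2)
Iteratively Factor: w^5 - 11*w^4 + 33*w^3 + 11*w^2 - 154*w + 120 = (w - 3)*(w^4 - 8*w^3 + 9*w^2 + 38*w - 40) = (w - 3)*(w - 1)*(w^3 - 7*w^2 + 2*w + 40) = (w - 5)*(w - 3)*(w - 1)*(w^2 - 2*w - 8) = (w - 5)*(w - 4)*(w - 3)*(w - 1)*(w + 2)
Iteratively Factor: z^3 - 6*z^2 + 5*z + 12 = (z - 4)*(z^2 - 2*z - 3) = (z - 4)*(z + 1)*(z - 3)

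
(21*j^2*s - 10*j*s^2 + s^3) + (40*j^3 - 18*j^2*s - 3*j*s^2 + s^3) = 40*j^3 + 3*j^2*s - 13*j*s^2 + 2*s^3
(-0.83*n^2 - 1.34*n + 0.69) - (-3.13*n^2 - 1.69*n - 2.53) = 2.3*n^2 + 0.35*n + 3.22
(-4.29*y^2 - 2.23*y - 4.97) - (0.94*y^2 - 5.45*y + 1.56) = -5.23*y^2 + 3.22*y - 6.53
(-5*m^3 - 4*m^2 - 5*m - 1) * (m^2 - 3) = -5*m^5 - 4*m^4 + 10*m^3 + 11*m^2 + 15*m + 3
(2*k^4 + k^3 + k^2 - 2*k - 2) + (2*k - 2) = 2*k^4 + k^3 + k^2 - 4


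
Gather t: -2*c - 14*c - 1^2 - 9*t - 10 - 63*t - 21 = -16*c - 72*t - 32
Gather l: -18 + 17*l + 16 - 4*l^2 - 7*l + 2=-4*l^2 + 10*l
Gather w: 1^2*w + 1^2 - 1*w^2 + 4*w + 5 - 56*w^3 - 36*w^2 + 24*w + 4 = -56*w^3 - 37*w^2 + 29*w + 10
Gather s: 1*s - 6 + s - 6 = 2*s - 12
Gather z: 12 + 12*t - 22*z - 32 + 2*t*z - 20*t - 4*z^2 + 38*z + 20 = -8*t - 4*z^2 + z*(2*t + 16)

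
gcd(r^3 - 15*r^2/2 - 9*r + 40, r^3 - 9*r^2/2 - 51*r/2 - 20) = r^2 - 11*r/2 - 20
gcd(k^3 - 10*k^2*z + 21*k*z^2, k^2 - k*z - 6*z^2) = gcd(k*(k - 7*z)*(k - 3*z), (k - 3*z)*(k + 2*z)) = -k + 3*z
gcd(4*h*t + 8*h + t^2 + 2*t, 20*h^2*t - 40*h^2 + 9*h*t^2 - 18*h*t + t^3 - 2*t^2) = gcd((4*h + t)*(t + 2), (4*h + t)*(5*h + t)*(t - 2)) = 4*h + t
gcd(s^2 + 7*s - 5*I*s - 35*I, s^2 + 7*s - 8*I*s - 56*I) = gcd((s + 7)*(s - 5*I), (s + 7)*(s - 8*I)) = s + 7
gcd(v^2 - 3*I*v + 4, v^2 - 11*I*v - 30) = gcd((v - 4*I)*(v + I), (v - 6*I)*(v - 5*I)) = 1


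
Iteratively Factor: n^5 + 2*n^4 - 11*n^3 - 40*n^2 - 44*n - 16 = (n + 2)*(n^4 - 11*n^2 - 18*n - 8) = (n + 2)^2*(n^3 - 2*n^2 - 7*n - 4) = (n + 1)*(n + 2)^2*(n^2 - 3*n - 4) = (n + 1)^2*(n + 2)^2*(n - 4)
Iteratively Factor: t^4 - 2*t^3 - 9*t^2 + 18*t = (t - 3)*(t^3 + t^2 - 6*t) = t*(t - 3)*(t^2 + t - 6) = t*(t - 3)*(t + 3)*(t - 2)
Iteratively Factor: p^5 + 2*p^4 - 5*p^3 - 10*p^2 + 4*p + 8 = (p + 2)*(p^4 - 5*p^2 + 4) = (p - 2)*(p + 2)*(p^3 + 2*p^2 - p - 2) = (p - 2)*(p - 1)*(p + 2)*(p^2 + 3*p + 2) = (p - 2)*(p - 1)*(p + 1)*(p + 2)*(p + 2)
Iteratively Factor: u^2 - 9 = (u - 3)*(u + 3)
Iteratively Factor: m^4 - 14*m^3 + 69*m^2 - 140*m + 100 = (m - 2)*(m^3 - 12*m^2 + 45*m - 50) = (m - 5)*(m - 2)*(m^2 - 7*m + 10) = (m - 5)^2*(m - 2)*(m - 2)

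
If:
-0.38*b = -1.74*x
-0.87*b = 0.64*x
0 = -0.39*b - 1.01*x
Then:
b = 0.00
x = 0.00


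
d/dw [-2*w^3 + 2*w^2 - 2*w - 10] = -6*w^2 + 4*w - 2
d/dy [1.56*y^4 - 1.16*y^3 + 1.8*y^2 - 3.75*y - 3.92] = 6.24*y^3 - 3.48*y^2 + 3.6*y - 3.75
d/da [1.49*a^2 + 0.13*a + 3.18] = 2.98*a + 0.13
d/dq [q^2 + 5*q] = 2*q + 5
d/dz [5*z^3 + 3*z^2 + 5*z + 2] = 15*z^2 + 6*z + 5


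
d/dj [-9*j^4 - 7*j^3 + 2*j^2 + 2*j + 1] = -36*j^3 - 21*j^2 + 4*j + 2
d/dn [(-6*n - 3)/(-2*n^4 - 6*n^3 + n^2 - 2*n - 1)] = 6*n*(-6*n^3 - 16*n^2 - 8*n + 1)/(4*n^8 + 24*n^7 + 32*n^6 - 4*n^5 + 29*n^4 + 8*n^3 + 2*n^2 + 4*n + 1)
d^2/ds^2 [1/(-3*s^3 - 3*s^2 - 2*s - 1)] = 2*(3*(3*s + 1)*(3*s^3 + 3*s^2 + 2*s + 1) - (9*s^2 + 6*s + 2)^2)/(3*s^3 + 3*s^2 + 2*s + 1)^3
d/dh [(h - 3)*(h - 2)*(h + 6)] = 3*h^2 + 2*h - 24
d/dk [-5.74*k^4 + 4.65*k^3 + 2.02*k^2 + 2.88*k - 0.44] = -22.96*k^3 + 13.95*k^2 + 4.04*k + 2.88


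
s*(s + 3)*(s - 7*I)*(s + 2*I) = s^4 + 3*s^3 - 5*I*s^3 + 14*s^2 - 15*I*s^2 + 42*s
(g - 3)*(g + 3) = g^2 - 9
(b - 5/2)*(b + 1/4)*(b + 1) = b^3 - 5*b^2/4 - 23*b/8 - 5/8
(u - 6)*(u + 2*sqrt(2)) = u^2 - 6*u + 2*sqrt(2)*u - 12*sqrt(2)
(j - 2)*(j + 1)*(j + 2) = j^3 + j^2 - 4*j - 4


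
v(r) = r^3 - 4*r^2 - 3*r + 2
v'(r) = 3*r^2 - 8*r - 3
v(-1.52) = -6.19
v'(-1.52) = 16.09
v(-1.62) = -7.89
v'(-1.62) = 17.83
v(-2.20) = -21.41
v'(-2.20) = 29.12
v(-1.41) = -4.53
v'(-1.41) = 14.24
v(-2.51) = -31.48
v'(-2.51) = 35.98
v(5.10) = 15.31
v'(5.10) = 34.23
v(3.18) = -15.83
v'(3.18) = 1.90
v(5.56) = 33.55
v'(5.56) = 45.26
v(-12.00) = -2266.00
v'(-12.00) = 525.00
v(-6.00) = -340.00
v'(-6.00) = 153.00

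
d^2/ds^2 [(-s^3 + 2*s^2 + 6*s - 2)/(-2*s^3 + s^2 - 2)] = 4*(-3*s^6 - 36*s^5 + 30*s^4 + 10*s^3 + 69*s^2 - 24*s - 2)/(8*s^9 - 12*s^8 + 6*s^7 + 23*s^6 - 24*s^5 + 6*s^4 + 24*s^3 - 12*s^2 + 8)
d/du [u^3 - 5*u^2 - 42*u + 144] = 3*u^2 - 10*u - 42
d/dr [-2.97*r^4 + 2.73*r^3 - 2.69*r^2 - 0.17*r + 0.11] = -11.88*r^3 + 8.19*r^2 - 5.38*r - 0.17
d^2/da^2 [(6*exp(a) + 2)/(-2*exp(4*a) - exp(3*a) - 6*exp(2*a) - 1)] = (-216*exp(8*a) - 260*exp(7*a) - 260*exp(6*a) - 414*exp(5*a) - 84*exp(4*a) - 146*exp(3*a) + 234*exp(2*a) + 48*exp(a) - 6)*exp(a)/(8*exp(12*a) + 12*exp(11*a) + 78*exp(10*a) + 73*exp(9*a) + 246*exp(8*a) + 120*exp(7*a) + 291*exp(6*a) + 36*exp(5*a) + 114*exp(4*a) + 3*exp(3*a) + 18*exp(2*a) + 1)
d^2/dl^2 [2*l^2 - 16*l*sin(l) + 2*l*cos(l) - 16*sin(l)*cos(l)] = 16*l*sin(l) - 2*l*cos(l) - 4*sin(l) + 32*sin(2*l) - 32*cos(l) + 4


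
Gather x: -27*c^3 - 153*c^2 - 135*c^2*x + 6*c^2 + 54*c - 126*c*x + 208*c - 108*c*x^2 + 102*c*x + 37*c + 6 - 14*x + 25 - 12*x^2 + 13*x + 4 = -27*c^3 - 147*c^2 + 299*c + x^2*(-108*c - 12) + x*(-135*c^2 - 24*c - 1) + 35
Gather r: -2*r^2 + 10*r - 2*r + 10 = -2*r^2 + 8*r + 10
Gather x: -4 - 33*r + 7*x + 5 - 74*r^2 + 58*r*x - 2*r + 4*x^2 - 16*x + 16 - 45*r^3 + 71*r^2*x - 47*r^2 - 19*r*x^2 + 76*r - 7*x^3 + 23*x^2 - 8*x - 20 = -45*r^3 - 121*r^2 + 41*r - 7*x^3 + x^2*(27 - 19*r) + x*(71*r^2 + 58*r - 17) - 3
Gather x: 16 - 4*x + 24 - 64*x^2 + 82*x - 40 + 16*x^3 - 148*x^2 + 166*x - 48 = 16*x^3 - 212*x^2 + 244*x - 48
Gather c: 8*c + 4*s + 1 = 8*c + 4*s + 1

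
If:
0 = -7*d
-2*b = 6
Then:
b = -3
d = 0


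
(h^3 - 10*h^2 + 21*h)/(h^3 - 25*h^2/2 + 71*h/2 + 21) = 2*h*(h - 3)/(2*h^2 - 11*h - 6)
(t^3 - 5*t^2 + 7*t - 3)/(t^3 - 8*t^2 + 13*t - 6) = (t - 3)/(t - 6)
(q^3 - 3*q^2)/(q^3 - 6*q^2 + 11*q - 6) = q^2/(q^2 - 3*q + 2)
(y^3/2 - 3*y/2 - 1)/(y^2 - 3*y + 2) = (y^2 + 2*y + 1)/(2*(y - 1))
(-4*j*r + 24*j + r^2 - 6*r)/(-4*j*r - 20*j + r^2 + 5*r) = (r - 6)/(r + 5)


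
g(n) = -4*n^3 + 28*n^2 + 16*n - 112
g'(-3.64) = -346.84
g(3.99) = 143.52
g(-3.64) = 393.66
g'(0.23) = 28.25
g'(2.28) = 81.30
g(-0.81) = -104.46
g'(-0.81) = -37.23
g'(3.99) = 48.40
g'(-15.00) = -3524.00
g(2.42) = 34.01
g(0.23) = -106.89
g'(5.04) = -6.58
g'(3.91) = 51.50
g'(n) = -12*n^2 + 56*n + 16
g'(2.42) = 81.24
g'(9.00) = -452.00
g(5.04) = 167.79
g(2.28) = 22.63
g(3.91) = 139.52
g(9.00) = -616.00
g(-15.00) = 19448.00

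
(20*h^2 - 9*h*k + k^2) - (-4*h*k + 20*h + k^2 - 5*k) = 20*h^2 - 5*h*k - 20*h + 5*k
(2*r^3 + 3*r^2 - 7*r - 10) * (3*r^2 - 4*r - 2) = 6*r^5 + r^4 - 37*r^3 - 8*r^2 + 54*r + 20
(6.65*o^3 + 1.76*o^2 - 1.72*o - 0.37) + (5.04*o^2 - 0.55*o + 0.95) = 6.65*o^3 + 6.8*o^2 - 2.27*o + 0.58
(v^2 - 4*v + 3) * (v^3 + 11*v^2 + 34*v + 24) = v^5 + 7*v^4 - 7*v^3 - 79*v^2 + 6*v + 72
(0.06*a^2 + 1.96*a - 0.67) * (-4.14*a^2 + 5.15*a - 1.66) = -0.2484*a^4 - 7.8054*a^3 + 12.7682*a^2 - 6.7041*a + 1.1122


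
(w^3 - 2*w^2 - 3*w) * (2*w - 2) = 2*w^4 - 6*w^3 - 2*w^2 + 6*w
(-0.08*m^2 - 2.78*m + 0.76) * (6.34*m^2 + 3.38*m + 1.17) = -0.5072*m^4 - 17.8956*m^3 - 4.6716*m^2 - 0.6838*m + 0.8892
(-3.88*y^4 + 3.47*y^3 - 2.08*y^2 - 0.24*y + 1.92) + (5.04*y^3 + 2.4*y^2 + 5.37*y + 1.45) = -3.88*y^4 + 8.51*y^3 + 0.32*y^2 + 5.13*y + 3.37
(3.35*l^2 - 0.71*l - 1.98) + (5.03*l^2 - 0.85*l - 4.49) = 8.38*l^2 - 1.56*l - 6.47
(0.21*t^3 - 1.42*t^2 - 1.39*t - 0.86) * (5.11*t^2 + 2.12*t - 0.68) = 1.0731*t^5 - 6.811*t^4 - 10.2561*t^3 - 6.3758*t^2 - 0.878*t + 0.5848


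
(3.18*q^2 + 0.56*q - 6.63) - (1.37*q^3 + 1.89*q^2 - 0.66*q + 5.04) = -1.37*q^3 + 1.29*q^2 + 1.22*q - 11.67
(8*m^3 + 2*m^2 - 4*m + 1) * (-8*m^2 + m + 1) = -64*m^5 - 8*m^4 + 42*m^3 - 10*m^2 - 3*m + 1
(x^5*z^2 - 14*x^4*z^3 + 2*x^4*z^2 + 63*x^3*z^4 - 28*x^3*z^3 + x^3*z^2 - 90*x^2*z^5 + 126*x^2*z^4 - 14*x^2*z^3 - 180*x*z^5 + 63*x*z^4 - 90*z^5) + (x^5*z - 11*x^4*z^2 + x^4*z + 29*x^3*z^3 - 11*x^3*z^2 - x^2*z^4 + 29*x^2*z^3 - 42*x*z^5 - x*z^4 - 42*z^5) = x^5*z^2 + x^5*z - 14*x^4*z^3 - 9*x^4*z^2 + x^4*z + 63*x^3*z^4 + x^3*z^3 - 10*x^3*z^2 - 90*x^2*z^5 + 125*x^2*z^4 + 15*x^2*z^3 - 222*x*z^5 + 62*x*z^4 - 132*z^5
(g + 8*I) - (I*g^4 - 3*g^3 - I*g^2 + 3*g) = -I*g^4 + 3*g^3 + I*g^2 - 2*g + 8*I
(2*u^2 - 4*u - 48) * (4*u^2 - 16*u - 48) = 8*u^4 - 48*u^3 - 224*u^2 + 960*u + 2304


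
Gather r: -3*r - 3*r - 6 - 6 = -6*r - 12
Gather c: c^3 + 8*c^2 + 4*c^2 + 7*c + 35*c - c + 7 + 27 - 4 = c^3 + 12*c^2 + 41*c + 30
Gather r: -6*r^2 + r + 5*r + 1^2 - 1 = -6*r^2 + 6*r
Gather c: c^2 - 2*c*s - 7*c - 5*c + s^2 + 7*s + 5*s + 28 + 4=c^2 + c*(-2*s - 12) + s^2 + 12*s + 32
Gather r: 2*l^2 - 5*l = 2*l^2 - 5*l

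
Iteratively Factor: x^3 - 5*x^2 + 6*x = (x)*(x^2 - 5*x + 6) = x*(x - 3)*(x - 2)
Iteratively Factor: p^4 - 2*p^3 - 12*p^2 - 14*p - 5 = (p + 1)*(p^3 - 3*p^2 - 9*p - 5) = (p + 1)^2*(p^2 - 4*p - 5) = (p + 1)^3*(p - 5)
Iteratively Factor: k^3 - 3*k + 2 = (k - 1)*(k^2 + k - 2) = (k - 1)^2*(k + 2)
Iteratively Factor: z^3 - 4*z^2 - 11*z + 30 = (z - 5)*(z^2 + z - 6) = (z - 5)*(z + 3)*(z - 2)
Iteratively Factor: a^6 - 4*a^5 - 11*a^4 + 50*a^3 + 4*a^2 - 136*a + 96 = (a - 2)*(a^5 - 2*a^4 - 15*a^3 + 20*a^2 + 44*a - 48) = (a - 4)*(a - 2)*(a^4 + 2*a^3 - 7*a^2 - 8*a + 12) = (a - 4)*(a - 2)*(a - 1)*(a^3 + 3*a^2 - 4*a - 12) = (a - 4)*(a - 2)*(a - 1)*(a + 3)*(a^2 - 4) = (a - 4)*(a - 2)^2*(a - 1)*(a + 3)*(a + 2)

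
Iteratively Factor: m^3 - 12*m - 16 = (m + 2)*(m^2 - 2*m - 8) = (m + 2)^2*(m - 4)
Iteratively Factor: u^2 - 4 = (u + 2)*(u - 2)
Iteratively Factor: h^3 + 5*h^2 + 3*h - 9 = (h + 3)*(h^2 + 2*h - 3) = (h + 3)^2*(h - 1)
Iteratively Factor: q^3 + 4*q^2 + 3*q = (q)*(q^2 + 4*q + 3) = q*(q + 3)*(q + 1)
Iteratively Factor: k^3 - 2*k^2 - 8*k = (k)*(k^2 - 2*k - 8) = k*(k - 4)*(k + 2)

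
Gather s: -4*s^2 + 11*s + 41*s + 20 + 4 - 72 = -4*s^2 + 52*s - 48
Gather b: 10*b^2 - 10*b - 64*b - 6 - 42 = 10*b^2 - 74*b - 48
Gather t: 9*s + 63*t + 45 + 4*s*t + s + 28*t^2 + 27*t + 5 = 10*s + 28*t^2 + t*(4*s + 90) + 50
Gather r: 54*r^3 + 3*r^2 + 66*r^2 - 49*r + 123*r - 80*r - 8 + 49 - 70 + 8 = 54*r^3 + 69*r^2 - 6*r - 21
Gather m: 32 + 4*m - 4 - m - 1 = 3*m + 27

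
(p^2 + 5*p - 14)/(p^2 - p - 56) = (p - 2)/(p - 8)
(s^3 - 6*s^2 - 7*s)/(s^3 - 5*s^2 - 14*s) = (s + 1)/(s + 2)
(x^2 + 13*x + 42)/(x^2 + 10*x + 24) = (x + 7)/(x + 4)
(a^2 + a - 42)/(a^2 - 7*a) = (a^2 + a - 42)/(a*(a - 7))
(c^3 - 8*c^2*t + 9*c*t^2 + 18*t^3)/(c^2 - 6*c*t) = c - 2*t - 3*t^2/c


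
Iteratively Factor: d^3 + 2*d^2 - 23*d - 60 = (d - 5)*(d^2 + 7*d + 12) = (d - 5)*(d + 4)*(d + 3)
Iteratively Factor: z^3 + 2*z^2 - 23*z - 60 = (z - 5)*(z^2 + 7*z + 12) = (z - 5)*(z + 3)*(z + 4)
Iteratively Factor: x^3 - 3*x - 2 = (x - 2)*(x^2 + 2*x + 1) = (x - 2)*(x + 1)*(x + 1)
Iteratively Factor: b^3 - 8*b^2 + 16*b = (b - 4)*(b^2 - 4*b) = b*(b - 4)*(b - 4)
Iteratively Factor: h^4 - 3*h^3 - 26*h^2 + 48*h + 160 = (h + 4)*(h^3 - 7*h^2 + 2*h + 40) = (h + 2)*(h + 4)*(h^2 - 9*h + 20) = (h - 5)*(h + 2)*(h + 4)*(h - 4)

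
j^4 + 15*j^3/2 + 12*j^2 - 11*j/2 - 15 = (j - 1)*(j + 3/2)*(j + 2)*(j + 5)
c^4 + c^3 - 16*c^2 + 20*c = c*(c - 2)^2*(c + 5)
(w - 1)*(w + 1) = w^2 - 1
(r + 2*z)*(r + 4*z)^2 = r^3 + 10*r^2*z + 32*r*z^2 + 32*z^3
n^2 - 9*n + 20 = (n - 5)*(n - 4)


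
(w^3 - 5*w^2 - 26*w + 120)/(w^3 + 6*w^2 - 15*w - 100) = (w - 6)/(w + 5)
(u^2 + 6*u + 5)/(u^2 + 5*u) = (u + 1)/u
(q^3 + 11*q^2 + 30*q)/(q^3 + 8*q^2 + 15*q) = (q + 6)/(q + 3)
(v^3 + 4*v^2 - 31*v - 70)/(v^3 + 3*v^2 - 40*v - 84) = (v - 5)/(v - 6)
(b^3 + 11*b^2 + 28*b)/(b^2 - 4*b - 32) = b*(b + 7)/(b - 8)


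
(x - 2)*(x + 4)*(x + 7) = x^3 + 9*x^2 + 6*x - 56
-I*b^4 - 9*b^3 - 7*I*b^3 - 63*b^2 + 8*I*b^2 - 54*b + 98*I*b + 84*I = (b + 6)*(b - 7*I)*(b - 2*I)*(-I*b - I)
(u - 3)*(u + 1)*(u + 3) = u^3 + u^2 - 9*u - 9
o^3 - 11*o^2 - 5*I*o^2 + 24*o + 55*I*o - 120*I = (o - 8)*(o - 3)*(o - 5*I)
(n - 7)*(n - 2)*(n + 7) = n^3 - 2*n^2 - 49*n + 98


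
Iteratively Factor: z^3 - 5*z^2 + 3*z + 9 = (z - 3)*(z^2 - 2*z - 3) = (z - 3)*(z + 1)*(z - 3)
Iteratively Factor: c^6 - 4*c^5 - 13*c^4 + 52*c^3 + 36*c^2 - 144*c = (c - 3)*(c^5 - c^4 - 16*c^3 + 4*c^2 + 48*c) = (c - 3)*(c - 2)*(c^4 + c^3 - 14*c^2 - 24*c) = (c - 3)*(c - 2)*(c + 3)*(c^3 - 2*c^2 - 8*c) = (c - 3)*(c - 2)*(c + 2)*(c + 3)*(c^2 - 4*c) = (c - 4)*(c - 3)*(c - 2)*(c + 2)*(c + 3)*(c)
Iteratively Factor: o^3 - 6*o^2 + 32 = (o - 4)*(o^2 - 2*o - 8) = (o - 4)*(o + 2)*(o - 4)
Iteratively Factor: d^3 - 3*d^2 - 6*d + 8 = (d - 4)*(d^2 + d - 2) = (d - 4)*(d + 2)*(d - 1)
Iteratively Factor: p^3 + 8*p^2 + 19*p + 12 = (p + 3)*(p^2 + 5*p + 4) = (p + 1)*(p + 3)*(p + 4)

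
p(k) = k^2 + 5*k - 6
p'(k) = 2*k + 5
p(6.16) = 62.75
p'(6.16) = 17.32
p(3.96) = 29.48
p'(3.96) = 12.92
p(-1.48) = -11.21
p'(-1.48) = 2.04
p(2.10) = 8.91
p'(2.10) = 9.20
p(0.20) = -4.96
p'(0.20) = 5.40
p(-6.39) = 2.88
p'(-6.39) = -7.78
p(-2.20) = -12.16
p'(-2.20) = 0.60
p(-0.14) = -6.68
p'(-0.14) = 4.72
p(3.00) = 18.00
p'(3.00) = 11.00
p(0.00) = -6.00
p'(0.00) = 5.00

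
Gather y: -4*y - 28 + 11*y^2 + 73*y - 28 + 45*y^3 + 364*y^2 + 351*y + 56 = 45*y^3 + 375*y^2 + 420*y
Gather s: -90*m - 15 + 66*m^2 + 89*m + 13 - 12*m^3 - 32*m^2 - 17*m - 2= -12*m^3 + 34*m^2 - 18*m - 4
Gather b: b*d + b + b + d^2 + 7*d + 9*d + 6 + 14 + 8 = b*(d + 2) + d^2 + 16*d + 28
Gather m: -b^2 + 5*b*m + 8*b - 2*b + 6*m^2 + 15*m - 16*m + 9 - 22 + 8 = -b^2 + 6*b + 6*m^2 + m*(5*b - 1) - 5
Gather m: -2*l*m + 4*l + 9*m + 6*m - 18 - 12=4*l + m*(15 - 2*l) - 30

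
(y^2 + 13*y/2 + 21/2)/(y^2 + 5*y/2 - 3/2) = (2*y + 7)/(2*y - 1)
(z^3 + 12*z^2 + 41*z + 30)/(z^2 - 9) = (z^3 + 12*z^2 + 41*z + 30)/(z^2 - 9)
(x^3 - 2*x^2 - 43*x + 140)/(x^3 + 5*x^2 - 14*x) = (x^2 - 9*x + 20)/(x*(x - 2))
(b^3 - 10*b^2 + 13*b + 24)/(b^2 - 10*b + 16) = (b^2 - 2*b - 3)/(b - 2)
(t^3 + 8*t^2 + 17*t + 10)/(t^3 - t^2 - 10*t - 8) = (t + 5)/(t - 4)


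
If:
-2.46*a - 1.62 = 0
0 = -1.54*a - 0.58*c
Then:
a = -0.66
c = 1.75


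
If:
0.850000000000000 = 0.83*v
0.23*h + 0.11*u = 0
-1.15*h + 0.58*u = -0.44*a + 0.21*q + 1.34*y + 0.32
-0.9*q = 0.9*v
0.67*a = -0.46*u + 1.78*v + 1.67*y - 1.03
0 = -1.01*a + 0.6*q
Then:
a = -0.61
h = 0.37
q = -1.02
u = -0.78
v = 1.02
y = -0.93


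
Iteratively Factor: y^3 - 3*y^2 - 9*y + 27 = (y + 3)*(y^2 - 6*y + 9) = (y - 3)*(y + 3)*(y - 3)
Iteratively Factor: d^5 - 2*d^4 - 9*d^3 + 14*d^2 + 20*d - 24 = (d - 2)*(d^4 - 9*d^2 - 4*d + 12) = (d - 3)*(d - 2)*(d^3 + 3*d^2 - 4) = (d - 3)*(d - 2)*(d + 2)*(d^2 + d - 2) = (d - 3)*(d - 2)*(d + 2)^2*(d - 1)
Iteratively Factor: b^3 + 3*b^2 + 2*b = (b)*(b^2 + 3*b + 2) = b*(b + 1)*(b + 2)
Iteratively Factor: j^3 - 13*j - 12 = (j + 1)*(j^2 - j - 12) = (j + 1)*(j + 3)*(j - 4)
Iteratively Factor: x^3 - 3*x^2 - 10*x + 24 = (x - 2)*(x^2 - x - 12) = (x - 2)*(x + 3)*(x - 4)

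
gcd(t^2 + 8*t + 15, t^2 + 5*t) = t + 5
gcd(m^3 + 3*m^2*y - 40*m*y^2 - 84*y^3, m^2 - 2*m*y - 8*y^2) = m + 2*y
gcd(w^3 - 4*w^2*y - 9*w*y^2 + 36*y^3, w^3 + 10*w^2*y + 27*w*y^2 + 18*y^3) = w + 3*y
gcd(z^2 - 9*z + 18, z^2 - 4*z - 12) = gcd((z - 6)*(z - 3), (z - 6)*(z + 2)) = z - 6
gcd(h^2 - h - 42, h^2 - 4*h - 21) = h - 7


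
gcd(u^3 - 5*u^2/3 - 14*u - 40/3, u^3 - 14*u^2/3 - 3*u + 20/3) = u^2 - 11*u/3 - 20/3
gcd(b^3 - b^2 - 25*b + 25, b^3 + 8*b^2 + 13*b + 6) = 1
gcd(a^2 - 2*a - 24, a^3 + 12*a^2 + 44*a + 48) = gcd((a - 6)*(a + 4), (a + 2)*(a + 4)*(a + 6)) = a + 4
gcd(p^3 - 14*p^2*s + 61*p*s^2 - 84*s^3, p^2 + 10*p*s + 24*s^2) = 1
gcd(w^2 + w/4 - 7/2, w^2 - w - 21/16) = w - 7/4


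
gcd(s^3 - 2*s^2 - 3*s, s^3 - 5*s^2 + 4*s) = s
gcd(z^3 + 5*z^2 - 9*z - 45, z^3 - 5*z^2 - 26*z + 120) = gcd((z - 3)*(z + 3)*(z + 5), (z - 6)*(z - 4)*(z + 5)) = z + 5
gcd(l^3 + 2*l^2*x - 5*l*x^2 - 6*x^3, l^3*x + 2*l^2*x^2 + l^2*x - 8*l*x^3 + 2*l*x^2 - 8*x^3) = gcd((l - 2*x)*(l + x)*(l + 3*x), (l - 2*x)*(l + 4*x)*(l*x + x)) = -l + 2*x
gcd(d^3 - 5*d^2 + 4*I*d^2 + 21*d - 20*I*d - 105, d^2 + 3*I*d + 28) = d + 7*I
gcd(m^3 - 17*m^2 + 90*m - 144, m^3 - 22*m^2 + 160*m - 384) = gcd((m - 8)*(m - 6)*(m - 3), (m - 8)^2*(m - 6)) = m^2 - 14*m + 48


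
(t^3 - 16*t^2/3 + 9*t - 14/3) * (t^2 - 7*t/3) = t^5 - 23*t^4/3 + 193*t^3/9 - 77*t^2/3 + 98*t/9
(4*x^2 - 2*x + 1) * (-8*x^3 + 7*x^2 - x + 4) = -32*x^5 + 44*x^4 - 26*x^3 + 25*x^2 - 9*x + 4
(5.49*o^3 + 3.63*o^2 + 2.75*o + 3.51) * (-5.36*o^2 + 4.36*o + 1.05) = -29.4264*o^5 + 4.4796*o^4 + 6.8513*o^3 - 3.0121*o^2 + 18.1911*o + 3.6855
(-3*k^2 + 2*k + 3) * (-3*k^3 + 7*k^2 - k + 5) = 9*k^5 - 27*k^4 + 8*k^3 + 4*k^2 + 7*k + 15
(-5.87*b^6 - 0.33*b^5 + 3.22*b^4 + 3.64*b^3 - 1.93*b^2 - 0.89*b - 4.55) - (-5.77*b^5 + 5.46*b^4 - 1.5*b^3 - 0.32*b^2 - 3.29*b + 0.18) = -5.87*b^6 + 5.44*b^5 - 2.24*b^4 + 5.14*b^3 - 1.61*b^2 + 2.4*b - 4.73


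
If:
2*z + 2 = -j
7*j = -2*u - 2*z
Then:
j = -2*z - 2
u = 6*z + 7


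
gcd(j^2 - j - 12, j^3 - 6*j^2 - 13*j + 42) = j + 3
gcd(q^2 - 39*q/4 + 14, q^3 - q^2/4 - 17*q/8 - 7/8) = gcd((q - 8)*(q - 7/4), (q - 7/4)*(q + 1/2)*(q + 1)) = q - 7/4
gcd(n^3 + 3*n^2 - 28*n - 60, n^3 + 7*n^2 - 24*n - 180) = n^2 + n - 30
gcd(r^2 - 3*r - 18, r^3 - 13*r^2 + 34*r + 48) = r - 6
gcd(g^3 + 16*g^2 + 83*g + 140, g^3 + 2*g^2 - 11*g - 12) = g + 4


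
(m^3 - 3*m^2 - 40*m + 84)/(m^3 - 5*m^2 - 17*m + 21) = (m^2 + 4*m - 12)/(m^2 + 2*m - 3)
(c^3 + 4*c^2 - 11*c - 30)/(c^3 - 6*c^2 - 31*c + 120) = (c + 2)/(c - 8)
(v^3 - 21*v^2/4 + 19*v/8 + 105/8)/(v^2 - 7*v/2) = v - 7/4 - 15/(4*v)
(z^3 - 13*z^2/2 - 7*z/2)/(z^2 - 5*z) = (2*z^2 - 13*z - 7)/(2*(z - 5))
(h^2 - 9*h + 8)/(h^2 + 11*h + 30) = (h^2 - 9*h + 8)/(h^2 + 11*h + 30)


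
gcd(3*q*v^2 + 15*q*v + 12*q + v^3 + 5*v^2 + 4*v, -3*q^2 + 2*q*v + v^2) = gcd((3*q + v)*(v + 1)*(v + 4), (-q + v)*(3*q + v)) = 3*q + v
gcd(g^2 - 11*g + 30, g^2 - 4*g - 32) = 1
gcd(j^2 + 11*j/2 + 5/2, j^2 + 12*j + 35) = j + 5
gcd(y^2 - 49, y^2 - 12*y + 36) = 1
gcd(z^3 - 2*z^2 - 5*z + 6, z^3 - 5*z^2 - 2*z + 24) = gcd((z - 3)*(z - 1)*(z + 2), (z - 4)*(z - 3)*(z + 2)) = z^2 - z - 6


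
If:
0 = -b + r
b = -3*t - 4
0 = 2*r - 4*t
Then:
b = -8/5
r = -8/5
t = -4/5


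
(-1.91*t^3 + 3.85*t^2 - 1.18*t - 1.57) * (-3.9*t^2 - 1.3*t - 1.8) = 7.449*t^5 - 12.532*t^4 + 3.035*t^3 + 0.726999999999999*t^2 + 4.165*t + 2.826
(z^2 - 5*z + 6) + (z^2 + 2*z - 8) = 2*z^2 - 3*z - 2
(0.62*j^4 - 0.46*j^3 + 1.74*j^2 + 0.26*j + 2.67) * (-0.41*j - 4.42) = -0.2542*j^5 - 2.5518*j^4 + 1.3198*j^3 - 7.7974*j^2 - 2.2439*j - 11.8014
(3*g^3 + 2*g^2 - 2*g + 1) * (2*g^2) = 6*g^5 + 4*g^4 - 4*g^3 + 2*g^2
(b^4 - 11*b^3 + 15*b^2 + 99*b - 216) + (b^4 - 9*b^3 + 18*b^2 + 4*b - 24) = 2*b^4 - 20*b^3 + 33*b^2 + 103*b - 240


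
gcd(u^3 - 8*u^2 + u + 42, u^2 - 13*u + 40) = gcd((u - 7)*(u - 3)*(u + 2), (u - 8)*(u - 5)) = 1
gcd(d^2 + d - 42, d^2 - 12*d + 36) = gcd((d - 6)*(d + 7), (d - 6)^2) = d - 6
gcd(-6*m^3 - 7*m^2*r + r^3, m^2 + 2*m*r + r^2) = m + r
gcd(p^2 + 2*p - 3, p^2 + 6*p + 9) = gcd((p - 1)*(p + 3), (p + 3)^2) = p + 3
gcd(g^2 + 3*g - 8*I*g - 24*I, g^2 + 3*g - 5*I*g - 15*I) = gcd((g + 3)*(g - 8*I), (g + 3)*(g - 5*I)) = g + 3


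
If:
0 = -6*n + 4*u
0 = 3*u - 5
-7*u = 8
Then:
No Solution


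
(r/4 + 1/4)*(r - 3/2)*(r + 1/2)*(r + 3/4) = r^4/4 + 3*r^3/16 - 7*r^2/16 - 33*r/64 - 9/64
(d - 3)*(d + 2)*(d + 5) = d^3 + 4*d^2 - 11*d - 30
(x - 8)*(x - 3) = x^2 - 11*x + 24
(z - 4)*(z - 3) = z^2 - 7*z + 12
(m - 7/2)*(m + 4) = m^2 + m/2 - 14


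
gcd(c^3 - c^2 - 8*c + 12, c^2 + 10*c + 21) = c + 3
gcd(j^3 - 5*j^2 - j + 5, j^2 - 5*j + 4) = j - 1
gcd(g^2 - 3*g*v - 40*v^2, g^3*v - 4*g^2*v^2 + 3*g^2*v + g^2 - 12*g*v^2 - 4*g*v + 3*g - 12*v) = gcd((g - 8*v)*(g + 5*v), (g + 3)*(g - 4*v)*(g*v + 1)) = 1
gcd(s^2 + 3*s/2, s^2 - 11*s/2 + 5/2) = 1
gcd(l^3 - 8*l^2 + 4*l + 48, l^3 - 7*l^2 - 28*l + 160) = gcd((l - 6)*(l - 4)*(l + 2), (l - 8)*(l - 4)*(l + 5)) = l - 4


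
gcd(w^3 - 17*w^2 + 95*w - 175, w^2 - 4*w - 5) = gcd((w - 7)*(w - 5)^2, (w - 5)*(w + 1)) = w - 5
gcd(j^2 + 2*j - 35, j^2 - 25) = j - 5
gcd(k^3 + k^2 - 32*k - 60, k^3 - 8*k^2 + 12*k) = k - 6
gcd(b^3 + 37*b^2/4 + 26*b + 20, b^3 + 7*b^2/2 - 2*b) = b + 4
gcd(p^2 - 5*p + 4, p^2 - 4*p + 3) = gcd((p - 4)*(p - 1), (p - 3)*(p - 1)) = p - 1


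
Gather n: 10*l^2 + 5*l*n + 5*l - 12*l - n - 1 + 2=10*l^2 - 7*l + n*(5*l - 1) + 1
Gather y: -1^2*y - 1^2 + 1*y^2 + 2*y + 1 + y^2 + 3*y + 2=2*y^2 + 4*y + 2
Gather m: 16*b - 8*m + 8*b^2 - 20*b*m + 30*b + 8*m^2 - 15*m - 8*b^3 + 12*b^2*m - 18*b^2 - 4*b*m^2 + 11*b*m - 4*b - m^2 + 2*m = -8*b^3 - 10*b^2 + 42*b + m^2*(7 - 4*b) + m*(12*b^2 - 9*b - 21)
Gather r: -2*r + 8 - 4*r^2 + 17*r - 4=-4*r^2 + 15*r + 4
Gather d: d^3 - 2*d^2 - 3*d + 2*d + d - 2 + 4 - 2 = d^3 - 2*d^2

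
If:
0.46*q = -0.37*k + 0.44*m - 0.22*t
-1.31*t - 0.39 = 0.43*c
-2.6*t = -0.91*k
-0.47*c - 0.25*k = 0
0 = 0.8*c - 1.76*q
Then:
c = 0.90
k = -1.70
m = -1.30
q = 0.41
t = -0.59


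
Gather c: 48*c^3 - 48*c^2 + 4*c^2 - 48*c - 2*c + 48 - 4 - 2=48*c^3 - 44*c^2 - 50*c + 42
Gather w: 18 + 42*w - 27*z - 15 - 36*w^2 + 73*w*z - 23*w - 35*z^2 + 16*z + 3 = -36*w^2 + w*(73*z + 19) - 35*z^2 - 11*z + 6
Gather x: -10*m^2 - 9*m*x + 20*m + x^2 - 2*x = -10*m^2 + 20*m + x^2 + x*(-9*m - 2)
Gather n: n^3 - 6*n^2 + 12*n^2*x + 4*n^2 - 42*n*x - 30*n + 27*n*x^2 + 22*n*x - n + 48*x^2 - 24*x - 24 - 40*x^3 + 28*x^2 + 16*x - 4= n^3 + n^2*(12*x - 2) + n*(27*x^2 - 20*x - 31) - 40*x^3 + 76*x^2 - 8*x - 28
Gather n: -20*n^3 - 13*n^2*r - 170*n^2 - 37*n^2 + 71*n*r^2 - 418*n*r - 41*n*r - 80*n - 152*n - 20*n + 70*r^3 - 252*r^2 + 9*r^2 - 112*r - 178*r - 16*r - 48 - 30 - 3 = -20*n^3 + n^2*(-13*r - 207) + n*(71*r^2 - 459*r - 252) + 70*r^3 - 243*r^2 - 306*r - 81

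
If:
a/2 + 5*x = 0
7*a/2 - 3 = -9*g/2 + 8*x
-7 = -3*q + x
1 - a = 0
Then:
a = 1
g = -13/45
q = 23/10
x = -1/10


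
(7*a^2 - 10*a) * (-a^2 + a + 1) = -7*a^4 + 17*a^3 - 3*a^2 - 10*a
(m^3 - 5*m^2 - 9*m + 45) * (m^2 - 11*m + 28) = m^5 - 16*m^4 + 74*m^3 + 4*m^2 - 747*m + 1260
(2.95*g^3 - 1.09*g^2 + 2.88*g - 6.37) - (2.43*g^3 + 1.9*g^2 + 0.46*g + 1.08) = 0.52*g^3 - 2.99*g^2 + 2.42*g - 7.45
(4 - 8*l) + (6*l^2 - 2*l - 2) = 6*l^2 - 10*l + 2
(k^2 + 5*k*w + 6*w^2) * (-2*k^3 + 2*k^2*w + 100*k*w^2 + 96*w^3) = -2*k^5 - 8*k^4*w + 98*k^3*w^2 + 608*k^2*w^3 + 1080*k*w^4 + 576*w^5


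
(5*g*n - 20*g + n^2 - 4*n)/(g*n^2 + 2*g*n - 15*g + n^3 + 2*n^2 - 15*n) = (5*g*n - 20*g + n^2 - 4*n)/(g*n^2 + 2*g*n - 15*g + n^3 + 2*n^2 - 15*n)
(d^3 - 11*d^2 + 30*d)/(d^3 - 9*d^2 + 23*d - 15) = d*(d - 6)/(d^2 - 4*d + 3)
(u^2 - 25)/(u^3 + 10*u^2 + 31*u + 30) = (u - 5)/(u^2 + 5*u + 6)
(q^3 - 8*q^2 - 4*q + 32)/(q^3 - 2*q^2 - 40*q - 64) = (q - 2)/(q + 4)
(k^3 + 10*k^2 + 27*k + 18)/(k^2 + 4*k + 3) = k + 6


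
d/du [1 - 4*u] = -4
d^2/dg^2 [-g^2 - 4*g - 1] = -2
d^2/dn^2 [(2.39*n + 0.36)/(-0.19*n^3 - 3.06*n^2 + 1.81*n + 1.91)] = (-0.517674*n^5 - 8.49322799999999*n^4 - 49.750714*n^3 - 29.890524*n^2 - 72.632052*n + 9.958034)/(0.006859*n^9 + 0.331398*n^8 + 5.141229*n^7 + 22.131759*n^6 - 55.639815*n^5 - 19.637736*n^4 + 59.622032*n^3 + 14.717505*n^2 - 19.809183*n - 6.967871)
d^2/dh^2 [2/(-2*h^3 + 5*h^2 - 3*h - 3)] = 4*((6*h - 5)*(2*h^3 - 5*h^2 + 3*h + 3) - (6*h^2 - 10*h + 3)^2)/(2*h^3 - 5*h^2 + 3*h + 3)^3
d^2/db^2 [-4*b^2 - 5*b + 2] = -8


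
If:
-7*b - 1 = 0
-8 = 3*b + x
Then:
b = -1/7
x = -53/7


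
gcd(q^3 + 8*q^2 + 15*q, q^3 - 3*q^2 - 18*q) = q^2 + 3*q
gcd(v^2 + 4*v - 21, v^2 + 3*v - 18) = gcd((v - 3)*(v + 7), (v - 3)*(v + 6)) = v - 3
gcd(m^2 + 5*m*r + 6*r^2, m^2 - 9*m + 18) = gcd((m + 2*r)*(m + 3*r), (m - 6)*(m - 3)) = 1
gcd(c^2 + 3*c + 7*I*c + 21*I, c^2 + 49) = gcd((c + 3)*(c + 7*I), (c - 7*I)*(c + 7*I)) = c + 7*I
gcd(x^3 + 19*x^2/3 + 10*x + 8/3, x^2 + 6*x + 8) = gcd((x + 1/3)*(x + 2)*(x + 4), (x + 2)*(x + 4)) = x^2 + 6*x + 8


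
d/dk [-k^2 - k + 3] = -2*k - 1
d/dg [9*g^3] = 27*g^2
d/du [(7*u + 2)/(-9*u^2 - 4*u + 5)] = (63*u^2 + 36*u + 43)/(81*u^4 + 72*u^3 - 74*u^2 - 40*u + 25)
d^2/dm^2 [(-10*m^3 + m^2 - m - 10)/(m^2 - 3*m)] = 4*(-44*m^3 - 15*m^2 + 45*m - 45)/(m^3*(m^3 - 9*m^2 + 27*m - 27))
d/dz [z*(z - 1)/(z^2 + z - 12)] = 2*(z^2 - 12*z + 6)/(z^4 + 2*z^3 - 23*z^2 - 24*z + 144)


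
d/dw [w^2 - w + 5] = 2*w - 1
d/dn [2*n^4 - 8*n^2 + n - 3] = 8*n^3 - 16*n + 1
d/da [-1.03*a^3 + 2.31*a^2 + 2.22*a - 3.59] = -3.09*a^2 + 4.62*a + 2.22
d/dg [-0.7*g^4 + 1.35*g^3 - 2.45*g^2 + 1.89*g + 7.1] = -2.8*g^3 + 4.05*g^2 - 4.9*g + 1.89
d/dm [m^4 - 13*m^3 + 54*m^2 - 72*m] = 4*m^3 - 39*m^2 + 108*m - 72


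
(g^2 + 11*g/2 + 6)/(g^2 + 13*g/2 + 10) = (2*g + 3)/(2*g + 5)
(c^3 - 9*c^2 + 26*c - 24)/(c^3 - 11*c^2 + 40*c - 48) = (c - 2)/(c - 4)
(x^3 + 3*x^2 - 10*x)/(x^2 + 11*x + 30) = x*(x - 2)/(x + 6)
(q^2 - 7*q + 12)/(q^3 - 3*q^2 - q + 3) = (q - 4)/(q^2 - 1)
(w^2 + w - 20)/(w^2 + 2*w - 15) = (w - 4)/(w - 3)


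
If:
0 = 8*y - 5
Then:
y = 5/8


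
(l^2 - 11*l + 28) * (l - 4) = l^3 - 15*l^2 + 72*l - 112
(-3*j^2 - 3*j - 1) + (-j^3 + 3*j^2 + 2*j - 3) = -j^3 - j - 4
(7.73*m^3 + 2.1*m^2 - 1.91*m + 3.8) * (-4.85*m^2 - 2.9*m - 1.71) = -37.4905*m^5 - 32.602*m^4 - 10.0448*m^3 - 16.482*m^2 - 7.7539*m - 6.498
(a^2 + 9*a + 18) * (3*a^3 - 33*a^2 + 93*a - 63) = 3*a^5 - 6*a^4 - 150*a^3 + 180*a^2 + 1107*a - 1134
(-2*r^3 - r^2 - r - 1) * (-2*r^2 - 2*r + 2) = 4*r^5 + 6*r^4 + 2*r^2 - 2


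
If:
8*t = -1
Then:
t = -1/8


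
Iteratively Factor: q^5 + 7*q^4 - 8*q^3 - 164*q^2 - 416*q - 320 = (q + 2)*(q^4 + 5*q^3 - 18*q^2 - 128*q - 160) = (q - 5)*(q + 2)*(q^3 + 10*q^2 + 32*q + 32) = (q - 5)*(q + 2)^2*(q^2 + 8*q + 16) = (q - 5)*(q + 2)^2*(q + 4)*(q + 4)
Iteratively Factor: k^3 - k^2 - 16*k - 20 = (k + 2)*(k^2 - 3*k - 10) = (k + 2)^2*(k - 5)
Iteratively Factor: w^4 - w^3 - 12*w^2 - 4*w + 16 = (w - 1)*(w^3 - 12*w - 16) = (w - 1)*(w + 2)*(w^2 - 2*w - 8) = (w - 1)*(w + 2)^2*(w - 4)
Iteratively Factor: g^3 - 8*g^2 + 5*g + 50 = (g + 2)*(g^2 - 10*g + 25) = (g - 5)*(g + 2)*(g - 5)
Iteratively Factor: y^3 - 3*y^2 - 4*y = (y)*(y^2 - 3*y - 4) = y*(y + 1)*(y - 4)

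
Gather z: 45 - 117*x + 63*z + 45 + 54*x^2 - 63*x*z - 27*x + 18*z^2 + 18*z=54*x^2 - 144*x + 18*z^2 + z*(81 - 63*x) + 90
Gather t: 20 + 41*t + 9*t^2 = 9*t^2 + 41*t + 20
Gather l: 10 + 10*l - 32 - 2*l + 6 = 8*l - 16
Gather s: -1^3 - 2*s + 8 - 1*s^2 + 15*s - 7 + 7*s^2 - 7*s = 6*s^2 + 6*s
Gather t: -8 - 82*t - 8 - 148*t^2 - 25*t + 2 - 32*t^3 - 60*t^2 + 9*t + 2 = -32*t^3 - 208*t^2 - 98*t - 12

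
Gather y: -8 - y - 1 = -y - 9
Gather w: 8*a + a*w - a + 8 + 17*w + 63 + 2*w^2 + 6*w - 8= 7*a + 2*w^2 + w*(a + 23) + 63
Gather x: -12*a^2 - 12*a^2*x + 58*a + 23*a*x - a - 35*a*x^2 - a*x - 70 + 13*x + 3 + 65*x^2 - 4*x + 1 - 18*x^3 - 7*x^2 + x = -12*a^2 + 57*a - 18*x^3 + x^2*(58 - 35*a) + x*(-12*a^2 + 22*a + 10) - 66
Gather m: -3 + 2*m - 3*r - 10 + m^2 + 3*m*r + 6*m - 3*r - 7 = m^2 + m*(3*r + 8) - 6*r - 20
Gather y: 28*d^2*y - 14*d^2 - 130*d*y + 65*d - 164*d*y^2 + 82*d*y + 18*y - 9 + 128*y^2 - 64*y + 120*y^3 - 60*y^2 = -14*d^2 + 65*d + 120*y^3 + y^2*(68 - 164*d) + y*(28*d^2 - 48*d - 46) - 9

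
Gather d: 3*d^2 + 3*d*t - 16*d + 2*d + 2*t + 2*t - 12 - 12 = 3*d^2 + d*(3*t - 14) + 4*t - 24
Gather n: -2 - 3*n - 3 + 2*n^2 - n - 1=2*n^2 - 4*n - 6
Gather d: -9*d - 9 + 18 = 9 - 9*d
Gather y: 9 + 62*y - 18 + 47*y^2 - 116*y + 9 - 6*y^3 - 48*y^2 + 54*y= -6*y^3 - y^2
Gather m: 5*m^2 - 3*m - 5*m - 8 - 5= 5*m^2 - 8*m - 13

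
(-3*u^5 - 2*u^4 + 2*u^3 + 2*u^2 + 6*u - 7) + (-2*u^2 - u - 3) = -3*u^5 - 2*u^4 + 2*u^3 + 5*u - 10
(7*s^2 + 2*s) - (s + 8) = 7*s^2 + s - 8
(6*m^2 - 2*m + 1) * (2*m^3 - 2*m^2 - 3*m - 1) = 12*m^5 - 16*m^4 - 12*m^3 - 2*m^2 - m - 1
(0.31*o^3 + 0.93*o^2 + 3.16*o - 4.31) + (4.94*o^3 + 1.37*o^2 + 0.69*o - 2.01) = 5.25*o^3 + 2.3*o^2 + 3.85*o - 6.32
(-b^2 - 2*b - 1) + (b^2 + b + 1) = -b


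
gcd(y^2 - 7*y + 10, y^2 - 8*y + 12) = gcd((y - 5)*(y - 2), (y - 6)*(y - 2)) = y - 2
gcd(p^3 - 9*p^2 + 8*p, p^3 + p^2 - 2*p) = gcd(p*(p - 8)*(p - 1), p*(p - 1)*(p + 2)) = p^2 - p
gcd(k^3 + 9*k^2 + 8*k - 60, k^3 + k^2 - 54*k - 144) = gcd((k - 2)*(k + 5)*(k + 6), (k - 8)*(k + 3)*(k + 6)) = k + 6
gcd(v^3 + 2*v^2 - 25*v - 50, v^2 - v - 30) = v + 5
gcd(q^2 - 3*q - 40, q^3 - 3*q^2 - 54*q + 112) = q - 8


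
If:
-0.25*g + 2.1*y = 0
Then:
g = 8.4*y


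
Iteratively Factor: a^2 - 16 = (a + 4)*(a - 4)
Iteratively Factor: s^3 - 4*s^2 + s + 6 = (s + 1)*(s^2 - 5*s + 6) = (s - 3)*(s + 1)*(s - 2)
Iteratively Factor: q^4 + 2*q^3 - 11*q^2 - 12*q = (q + 1)*(q^3 + q^2 - 12*q) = q*(q + 1)*(q^2 + q - 12) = q*(q + 1)*(q + 4)*(q - 3)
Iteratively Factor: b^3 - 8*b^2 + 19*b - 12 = (b - 4)*(b^2 - 4*b + 3) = (b - 4)*(b - 1)*(b - 3)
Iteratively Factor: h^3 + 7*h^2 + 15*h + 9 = (h + 3)*(h^2 + 4*h + 3) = (h + 1)*(h + 3)*(h + 3)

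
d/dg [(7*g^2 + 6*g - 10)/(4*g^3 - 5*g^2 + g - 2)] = (-28*g^4 - 48*g^3 + 157*g^2 - 128*g - 2)/(16*g^6 - 40*g^5 + 33*g^4 - 26*g^3 + 21*g^2 - 4*g + 4)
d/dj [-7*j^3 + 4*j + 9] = 4 - 21*j^2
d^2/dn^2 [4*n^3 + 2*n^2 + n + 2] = 24*n + 4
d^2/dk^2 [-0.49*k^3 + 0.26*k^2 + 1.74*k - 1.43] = 0.52 - 2.94*k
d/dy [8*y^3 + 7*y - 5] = 24*y^2 + 7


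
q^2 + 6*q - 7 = (q - 1)*(q + 7)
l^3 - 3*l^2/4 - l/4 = l*(l - 1)*(l + 1/4)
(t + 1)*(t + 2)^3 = t^4 + 7*t^3 + 18*t^2 + 20*t + 8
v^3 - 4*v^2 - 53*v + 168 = (v - 8)*(v - 3)*(v + 7)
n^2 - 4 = (n - 2)*(n + 2)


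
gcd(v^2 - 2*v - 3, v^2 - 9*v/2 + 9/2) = v - 3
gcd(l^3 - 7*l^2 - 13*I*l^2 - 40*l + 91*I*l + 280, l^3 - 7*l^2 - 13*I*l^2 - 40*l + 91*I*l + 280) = l^3 + l^2*(-7 - 13*I) + l*(-40 + 91*I) + 280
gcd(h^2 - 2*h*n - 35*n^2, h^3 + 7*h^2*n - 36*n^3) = 1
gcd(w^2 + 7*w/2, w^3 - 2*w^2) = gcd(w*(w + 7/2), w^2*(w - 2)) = w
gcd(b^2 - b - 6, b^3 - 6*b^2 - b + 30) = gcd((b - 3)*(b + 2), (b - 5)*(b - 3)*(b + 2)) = b^2 - b - 6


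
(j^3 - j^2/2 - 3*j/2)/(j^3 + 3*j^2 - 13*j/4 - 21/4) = 2*j/(2*j + 7)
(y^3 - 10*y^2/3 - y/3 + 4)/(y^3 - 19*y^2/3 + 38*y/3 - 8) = (y + 1)/(y - 2)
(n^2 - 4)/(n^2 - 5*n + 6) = (n + 2)/(n - 3)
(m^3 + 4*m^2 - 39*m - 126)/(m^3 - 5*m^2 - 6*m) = (m^2 + 10*m + 21)/(m*(m + 1))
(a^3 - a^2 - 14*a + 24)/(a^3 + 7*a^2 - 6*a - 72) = (a - 2)/(a + 6)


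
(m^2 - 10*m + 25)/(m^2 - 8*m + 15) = (m - 5)/(m - 3)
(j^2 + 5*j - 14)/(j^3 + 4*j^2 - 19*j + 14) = 1/(j - 1)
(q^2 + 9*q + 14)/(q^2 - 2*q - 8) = (q + 7)/(q - 4)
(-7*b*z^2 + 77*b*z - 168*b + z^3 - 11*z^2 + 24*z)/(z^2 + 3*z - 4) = (-7*b*z^2 + 77*b*z - 168*b + z^3 - 11*z^2 + 24*z)/(z^2 + 3*z - 4)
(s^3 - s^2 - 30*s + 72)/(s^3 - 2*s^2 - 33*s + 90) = (s - 4)/(s - 5)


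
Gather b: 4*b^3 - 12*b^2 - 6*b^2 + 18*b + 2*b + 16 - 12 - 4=4*b^3 - 18*b^2 + 20*b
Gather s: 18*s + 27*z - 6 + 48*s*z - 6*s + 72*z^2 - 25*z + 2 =s*(48*z + 12) + 72*z^2 + 2*z - 4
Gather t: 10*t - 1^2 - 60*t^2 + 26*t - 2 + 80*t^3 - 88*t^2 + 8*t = 80*t^3 - 148*t^2 + 44*t - 3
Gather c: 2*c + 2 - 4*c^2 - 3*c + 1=-4*c^2 - c + 3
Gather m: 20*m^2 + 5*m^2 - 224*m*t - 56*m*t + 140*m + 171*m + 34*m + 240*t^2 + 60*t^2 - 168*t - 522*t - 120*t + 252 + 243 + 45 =25*m^2 + m*(345 - 280*t) + 300*t^2 - 810*t + 540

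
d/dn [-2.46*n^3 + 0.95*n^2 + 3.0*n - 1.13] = -7.38*n^2 + 1.9*n + 3.0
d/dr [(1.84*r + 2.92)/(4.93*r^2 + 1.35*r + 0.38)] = (9.0712*r^2 + 2.484*r - (1.84*r + 2.92)*(9.86*r + 1.35) + 0.6992)/(4.93*r^2 + 1.35*r + 0.38)^2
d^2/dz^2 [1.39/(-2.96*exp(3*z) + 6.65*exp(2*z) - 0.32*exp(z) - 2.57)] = (-1.39*(8.88*exp(2*z) - 13.3*exp(z) + 0.32)*(17.76*exp(2*z) - 26.6*exp(z) + 0.64)*exp(z) + (37.0296*exp(2*z) - 36.974*exp(z) + 0.4448)*(2.96*exp(3*z) - 6.65*exp(2*z) + 0.32*exp(z) + 2.57))*exp(z)/(2.96*exp(3*z) - 6.65*exp(2*z) + 0.32*exp(z) + 2.57)^3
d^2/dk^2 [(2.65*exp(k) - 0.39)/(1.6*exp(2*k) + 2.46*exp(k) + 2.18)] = (6.784*exp(4*k) - 14.424*exp(3*k) - 60.06432*exp(2*k) - 11.130264*exp(k) + 14.685352)*exp(k)/(4.096*exp(6*k) + 18.8928*exp(5*k) + 45.79008*exp(4*k) + 66.369816*exp(3*k) + 62.388984*exp(2*k) + 35.072712*exp(k) + 10.360232)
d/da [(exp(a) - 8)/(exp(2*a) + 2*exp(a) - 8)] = (-2*(exp(a) - 8)*(exp(a) + 1) + exp(2*a) + 2*exp(a) - 8)*exp(a)/(exp(2*a) + 2*exp(a) - 8)^2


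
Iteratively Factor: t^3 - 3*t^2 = (t)*(t^2 - 3*t) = t*(t - 3)*(t)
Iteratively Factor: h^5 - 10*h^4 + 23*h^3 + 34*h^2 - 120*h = (h - 4)*(h^4 - 6*h^3 - h^2 + 30*h) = h*(h - 4)*(h^3 - 6*h^2 - h + 30) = h*(h - 4)*(h + 2)*(h^2 - 8*h + 15) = h*(h - 4)*(h - 3)*(h + 2)*(h - 5)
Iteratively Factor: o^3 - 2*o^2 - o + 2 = (o + 1)*(o^2 - 3*o + 2) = (o - 2)*(o + 1)*(o - 1)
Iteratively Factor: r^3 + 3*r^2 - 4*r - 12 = (r - 2)*(r^2 + 5*r + 6) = (r - 2)*(r + 2)*(r + 3)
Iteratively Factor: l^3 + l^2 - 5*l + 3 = (l + 3)*(l^2 - 2*l + 1) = (l - 1)*(l + 3)*(l - 1)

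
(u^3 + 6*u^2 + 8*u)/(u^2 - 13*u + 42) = u*(u^2 + 6*u + 8)/(u^2 - 13*u + 42)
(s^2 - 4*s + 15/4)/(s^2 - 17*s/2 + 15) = (s - 3/2)/(s - 6)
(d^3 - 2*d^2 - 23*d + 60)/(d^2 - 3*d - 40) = (d^2 - 7*d + 12)/(d - 8)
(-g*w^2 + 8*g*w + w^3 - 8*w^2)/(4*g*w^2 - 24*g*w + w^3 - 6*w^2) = (-g*w + 8*g + w^2 - 8*w)/(4*g*w - 24*g + w^2 - 6*w)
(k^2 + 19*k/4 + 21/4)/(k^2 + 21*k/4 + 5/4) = (4*k^2 + 19*k + 21)/(4*k^2 + 21*k + 5)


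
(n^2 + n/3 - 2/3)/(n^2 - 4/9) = 3*(n + 1)/(3*n + 2)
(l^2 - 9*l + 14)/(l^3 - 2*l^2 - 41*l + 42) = (l - 2)/(l^2 + 5*l - 6)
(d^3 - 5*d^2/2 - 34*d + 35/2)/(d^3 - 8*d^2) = (2*d^3 - 5*d^2 - 68*d + 35)/(2*d^2*(d - 8))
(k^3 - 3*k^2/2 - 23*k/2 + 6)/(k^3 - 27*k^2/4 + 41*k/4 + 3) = 2*(2*k^2 + 5*k - 3)/(4*k^2 - 11*k - 3)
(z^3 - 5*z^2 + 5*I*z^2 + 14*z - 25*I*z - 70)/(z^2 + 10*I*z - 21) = (z^2 - z*(5 + 2*I) + 10*I)/(z + 3*I)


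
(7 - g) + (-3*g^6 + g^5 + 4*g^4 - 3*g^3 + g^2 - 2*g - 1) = -3*g^6 + g^5 + 4*g^4 - 3*g^3 + g^2 - 3*g + 6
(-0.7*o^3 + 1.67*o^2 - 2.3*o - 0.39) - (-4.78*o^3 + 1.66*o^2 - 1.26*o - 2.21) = 4.08*o^3 + 0.01*o^2 - 1.04*o + 1.82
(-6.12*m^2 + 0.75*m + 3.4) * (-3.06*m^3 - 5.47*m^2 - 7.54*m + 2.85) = 18.7272*m^5 + 31.1814*m^4 + 31.6383*m^3 - 41.695*m^2 - 23.4985*m + 9.69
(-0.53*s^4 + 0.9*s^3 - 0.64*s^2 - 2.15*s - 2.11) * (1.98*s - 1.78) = -1.0494*s^5 + 2.7254*s^4 - 2.8692*s^3 - 3.1178*s^2 - 0.3508*s + 3.7558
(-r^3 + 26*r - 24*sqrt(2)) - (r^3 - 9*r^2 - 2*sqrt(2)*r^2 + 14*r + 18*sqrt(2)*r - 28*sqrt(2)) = -2*r^3 + 2*sqrt(2)*r^2 + 9*r^2 - 18*sqrt(2)*r + 12*r + 4*sqrt(2)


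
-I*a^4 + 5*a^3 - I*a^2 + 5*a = a*(a - I)*(a + 5*I)*(-I*a + 1)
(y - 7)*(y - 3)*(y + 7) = y^3 - 3*y^2 - 49*y + 147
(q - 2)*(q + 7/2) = q^2 + 3*q/2 - 7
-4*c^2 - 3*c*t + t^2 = (-4*c + t)*(c + t)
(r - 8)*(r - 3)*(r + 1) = r^3 - 10*r^2 + 13*r + 24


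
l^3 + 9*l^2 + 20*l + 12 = (l + 1)*(l + 2)*(l + 6)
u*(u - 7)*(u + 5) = u^3 - 2*u^2 - 35*u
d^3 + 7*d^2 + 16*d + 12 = (d + 2)^2*(d + 3)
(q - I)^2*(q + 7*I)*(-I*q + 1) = -I*q^4 + 6*q^3 - 8*I*q^2 + 6*q - 7*I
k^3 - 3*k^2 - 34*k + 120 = (k - 5)*(k - 4)*(k + 6)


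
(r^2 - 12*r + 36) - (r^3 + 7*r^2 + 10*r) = -r^3 - 6*r^2 - 22*r + 36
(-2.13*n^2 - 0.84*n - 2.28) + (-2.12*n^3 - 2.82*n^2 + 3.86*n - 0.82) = -2.12*n^3 - 4.95*n^2 + 3.02*n - 3.1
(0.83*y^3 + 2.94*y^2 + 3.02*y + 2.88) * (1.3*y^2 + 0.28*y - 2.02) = 1.079*y^5 + 4.0544*y^4 + 3.0726*y^3 - 1.3492*y^2 - 5.294*y - 5.8176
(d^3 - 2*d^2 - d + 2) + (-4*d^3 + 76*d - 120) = -3*d^3 - 2*d^2 + 75*d - 118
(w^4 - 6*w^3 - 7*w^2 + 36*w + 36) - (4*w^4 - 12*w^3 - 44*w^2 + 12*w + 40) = -3*w^4 + 6*w^3 + 37*w^2 + 24*w - 4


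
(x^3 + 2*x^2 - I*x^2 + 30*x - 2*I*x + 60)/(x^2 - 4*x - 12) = (x^2 - I*x + 30)/(x - 6)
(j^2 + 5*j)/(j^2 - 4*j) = (j + 5)/(j - 4)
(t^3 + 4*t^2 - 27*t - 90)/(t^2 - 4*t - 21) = (t^2 + t - 30)/(t - 7)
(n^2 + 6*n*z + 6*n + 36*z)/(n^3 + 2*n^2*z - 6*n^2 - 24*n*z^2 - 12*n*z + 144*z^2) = (-n - 6)/(-n^2 + 4*n*z + 6*n - 24*z)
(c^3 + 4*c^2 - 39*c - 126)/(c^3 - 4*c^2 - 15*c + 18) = (c + 7)/(c - 1)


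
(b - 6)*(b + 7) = b^2 + b - 42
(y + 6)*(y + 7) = y^2 + 13*y + 42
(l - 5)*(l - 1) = l^2 - 6*l + 5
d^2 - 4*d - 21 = (d - 7)*(d + 3)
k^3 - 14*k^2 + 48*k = k*(k - 8)*(k - 6)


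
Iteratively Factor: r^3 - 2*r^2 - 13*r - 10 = (r + 1)*(r^2 - 3*r - 10) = (r + 1)*(r + 2)*(r - 5)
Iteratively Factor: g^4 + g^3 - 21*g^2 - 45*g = (g)*(g^3 + g^2 - 21*g - 45) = g*(g + 3)*(g^2 - 2*g - 15) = g*(g - 5)*(g + 3)*(g + 3)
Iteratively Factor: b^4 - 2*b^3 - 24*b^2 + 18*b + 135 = (b + 3)*(b^3 - 5*b^2 - 9*b + 45) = (b - 3)*(b + 3)*(b^2 - 2*b - 15) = (b - 5)*(b - 3)*(b + 3)*(b + 3)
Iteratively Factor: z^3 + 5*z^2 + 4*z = (z)*(z^2 + 5*z + 4) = z*(z + 1)*(z + 4)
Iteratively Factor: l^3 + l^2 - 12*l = (l + 4)*(l^2 - 3*l) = (l - 3)*(l + 4)*(l)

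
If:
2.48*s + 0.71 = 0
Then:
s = -0.29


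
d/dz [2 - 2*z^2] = -4*z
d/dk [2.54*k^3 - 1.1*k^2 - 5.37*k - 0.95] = 7.62*k^2 - 2.2*k - 5.37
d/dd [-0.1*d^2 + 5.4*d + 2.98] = 5.4 - 0.2*d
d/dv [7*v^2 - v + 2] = 14*v - 1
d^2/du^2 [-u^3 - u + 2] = -6*u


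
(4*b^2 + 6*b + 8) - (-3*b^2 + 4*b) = 7*b^2 + 2*b + 8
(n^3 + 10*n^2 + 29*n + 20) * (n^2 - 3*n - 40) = n^5 + 7*n^4 - 41*n^3 - 467*n^2 - 1220*n - 800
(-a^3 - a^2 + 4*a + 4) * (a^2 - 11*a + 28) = -a^5 + 10*a^4 - 13*a^3 - 68*a^2 + 68*a + 112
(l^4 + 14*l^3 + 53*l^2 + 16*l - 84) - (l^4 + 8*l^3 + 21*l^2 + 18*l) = 6*l^3 + 32*l^2 - 2*l - 84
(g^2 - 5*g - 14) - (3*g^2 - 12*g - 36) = -2*g^2 + 7*g + 22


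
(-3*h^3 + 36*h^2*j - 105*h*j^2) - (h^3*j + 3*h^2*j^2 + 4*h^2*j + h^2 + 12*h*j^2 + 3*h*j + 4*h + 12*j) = -h^3*j - 3*h^3 - 3*h^2*j^2 + 32*h^2*j - h^2 - 117*h*j^2 - 3*h*j - 4*h - 12*j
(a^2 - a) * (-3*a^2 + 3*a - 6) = -3*a^4 + 6*a^3 - 9*a^2 + 6*a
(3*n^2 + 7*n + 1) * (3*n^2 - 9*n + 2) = 9*n^4 - 6*n^3 - 54*n^2 + 5*n + 2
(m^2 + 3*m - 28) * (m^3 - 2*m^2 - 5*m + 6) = m^5 + m^4 - 39*m^3 + 47*m^2 + 158*m - 168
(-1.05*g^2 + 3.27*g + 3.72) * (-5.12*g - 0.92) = 5.376*g^3 - 15.7764*g^2 - 22.0548*g - 3.4224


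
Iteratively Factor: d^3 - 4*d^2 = (d - 4)*(d^2) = d*(d - 4)*(d)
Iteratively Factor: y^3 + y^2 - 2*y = (y + 2)*(y^2 - y) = (y - 1)*(y + 2)*(y)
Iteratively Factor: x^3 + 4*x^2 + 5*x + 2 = (x + 1)*(x^2 + 3*x + 2) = (x + 1)^2*(x + 2)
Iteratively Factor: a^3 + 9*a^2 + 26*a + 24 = (a + 3)*(a^2 + 6*a + 8) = (a + 3)*(a + 4)*(a + 2)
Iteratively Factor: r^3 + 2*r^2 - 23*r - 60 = (r + 4)*(r^2 - 2*r - 15) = (r - 5)*(r + 4)*(r + 3)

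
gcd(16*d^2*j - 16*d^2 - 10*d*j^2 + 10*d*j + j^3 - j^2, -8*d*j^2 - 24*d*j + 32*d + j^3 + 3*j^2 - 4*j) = 8*d*j - 8*d - j^2 + j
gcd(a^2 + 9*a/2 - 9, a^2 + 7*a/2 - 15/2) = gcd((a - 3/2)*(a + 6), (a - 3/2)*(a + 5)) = a - 3/2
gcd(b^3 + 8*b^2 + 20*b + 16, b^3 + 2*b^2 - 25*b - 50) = b + 2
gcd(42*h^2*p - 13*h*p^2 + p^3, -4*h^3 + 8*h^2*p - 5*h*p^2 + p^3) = 1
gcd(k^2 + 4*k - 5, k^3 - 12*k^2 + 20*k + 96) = 1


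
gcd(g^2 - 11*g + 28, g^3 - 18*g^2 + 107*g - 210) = g - 7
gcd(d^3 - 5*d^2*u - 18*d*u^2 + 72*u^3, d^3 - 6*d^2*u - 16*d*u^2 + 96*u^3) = -d^2 + 2*d*u + 24*u^2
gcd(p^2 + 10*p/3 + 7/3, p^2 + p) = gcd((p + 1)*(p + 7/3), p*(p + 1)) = p + 1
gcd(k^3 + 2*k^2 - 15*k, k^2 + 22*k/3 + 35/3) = k + 5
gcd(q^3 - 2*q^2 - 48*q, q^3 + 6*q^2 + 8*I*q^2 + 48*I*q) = q^2 + 6*q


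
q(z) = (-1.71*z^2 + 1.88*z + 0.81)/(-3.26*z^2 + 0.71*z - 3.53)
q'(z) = (1.88 - 3.42*z)/(-3.26*z^2 + 0.71*z - 3.53) + (6.52*z - 0.71)*(-1.71*z^2 + 1.88*z + 0.81)/(-3.26*z^2 + 0.71*z - 3.53)^2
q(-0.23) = -0.07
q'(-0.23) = -0.73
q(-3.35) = 0.58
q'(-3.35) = -0.01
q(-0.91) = 0.34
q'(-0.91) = -0.40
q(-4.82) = 0.58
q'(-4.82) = 0.00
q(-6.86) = 0.57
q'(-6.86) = 0.00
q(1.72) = 0.08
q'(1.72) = 0.26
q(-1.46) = 0.48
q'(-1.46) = -0.17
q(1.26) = -0.06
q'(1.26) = 0.37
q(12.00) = 0.48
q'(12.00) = 0.00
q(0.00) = -0.23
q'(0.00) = -0.58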